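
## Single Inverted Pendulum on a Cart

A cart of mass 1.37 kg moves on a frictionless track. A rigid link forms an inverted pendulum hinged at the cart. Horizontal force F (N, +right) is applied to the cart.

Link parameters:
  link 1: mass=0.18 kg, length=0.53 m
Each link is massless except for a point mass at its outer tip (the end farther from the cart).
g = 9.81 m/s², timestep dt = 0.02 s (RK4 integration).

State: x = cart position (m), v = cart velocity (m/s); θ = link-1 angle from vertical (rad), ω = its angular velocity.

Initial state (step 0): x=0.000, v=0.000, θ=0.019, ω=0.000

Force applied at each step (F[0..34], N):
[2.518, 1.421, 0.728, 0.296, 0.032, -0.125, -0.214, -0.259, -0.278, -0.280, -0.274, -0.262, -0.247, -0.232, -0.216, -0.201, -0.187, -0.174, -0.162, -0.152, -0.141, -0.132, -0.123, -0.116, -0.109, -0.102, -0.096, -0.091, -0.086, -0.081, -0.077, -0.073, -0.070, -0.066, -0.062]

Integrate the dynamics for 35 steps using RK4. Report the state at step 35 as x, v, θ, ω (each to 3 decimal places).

apply F[0]=+2.518 → step 1: x=0.000, v=0.036, θ=0.018, ω=-0.061
apply F[1]=+1.421 → step 2: x=0.001, v=0.057, θ=0.017, ω=-0.093
apply F[2]=+0.728 → step 3: x=0.003, v=0.067, θ=0.015, ω=-0.107
apply F[3]=+0.296 → step 4: x=0.004, v=0.071, θ=0.013, ω=-0.109
apply F[4]=+0.032 → step 5: x=0.005, v=0.071, θ=0.011, ω=-0.105
apply F[5]=-0.125 → step 6: x=0.007, v=0.069, θ=0.009, ω=-0.098
apply F[6]=-0.214 → step 7: x=0.008, v=0.066, θ=0.007, ω=-0.089
apply F[7]=-0.259 → step 8: x=0.009, v=0.062, θ=0.005, ω=-0.079
apply F[8]=-0.278 → step 9: x=0.011, v=0.057, θ=0.004, ω=-0.070
apply F[9]=-0.280 → step 10: x=0.012, v=0.053, θ=0.002, ω=-0.061
apply F[10]=-0.274 → step 11: x=0.013, v=0.049, θ=0.001, ω=-0.052
apply F[11]=-0.262 → step 12: x=0.014, v=0.045, θ=0.000, ω=-0.045
apply F[12]=-0.247 → step 13: x=0.014, v=0.042, θ=-0.001, ω=-0.038
apply F[13]=-0.232 → step 14: x=0.015, v=0.038, θ=-0.001, ω=-0.032
apply F[14]=-0.216 → step 15: x=0.016, v=0.035, θ=-0.002, ω=-0.027
apply F[15]=-0.201 → step 16: x=0.017, v=0.032, θ=-0.003, ω=-0.023
apply F[16]=-0.187 → step 17: x=0.017, v=0.030, θ=-0.003, ω=-0.019
apply F[17]=-0.174 → step 18: x=0.018, v=0.027, θ=-0.003, ω=-0.015
apply F[18]=-0.162 → step 19: x=0.018, v=0.025, θ=-0.004, ω=-0.012
apply F[19]=-0.152 → step 20: x=0.019, v=0.023, θ=-0.004, ω=-0.009
apply F[20]=-0.141 → step 21: x=0.019, v=0.021, θ=-0.004, ω=-0.007
apply F[21]=-0.132 → step 22: x=0.020, v=0.019, θ=-0.004, ω=-0.005
apply F[22]=-0.123 → step 23: x=0.020, v=0.017, θ=-0.004, ω=-0.003
apply F[23]=-0.116 → step 24: x=0.020, v=0.016, θ=-0.004, ω=-0.002
apply F[24]=-0.109 → step 25: x=0.021, v=0.014, θ=-0.004, ω=-0.001
apply F[25]=-0.102 → step 26: x=0.021, v=0.013, θ=-0.004, ω=0.000
apply F[26]=-0.096 → step 27: x=0.021, v=0.012, θ=-0.004, ω=0.001
apply F[27]=-0.091 → step 28: x=0.021, v=0.010, θ=-0.004, ω=0.002
apply F[28]=-0.086 → step 29: x=0.022, v=0.009, θ=-0.004, ω=0.003
apply F[29]=-0.081 → step 30: x=0.022, v=0.008, θ=-0.004, ω=0.003
apply F[30]=-0.077 → step 31: x=0.022, v=0.007, θ=-0.004, ω=0.004
apply F[31]=-0.073 → step 32: x=0.022, v=0.006, θ=-0.004, ω=0.004
apply F[32]=-0.070 → step 33: x=0.022, v=0.005, θ=-0.004, ω=0.004
apply F[33]=-0.066 → step 34: x=0.022, v=0.004, θ=-0.004, ω=0.005
apply F[34]=-0.062 → step 35: x=0.022, v=0.004, θ=-0.004, ω=0.005

Answer: x=0.022, v=0.004, θ=-0.004, ω=0.005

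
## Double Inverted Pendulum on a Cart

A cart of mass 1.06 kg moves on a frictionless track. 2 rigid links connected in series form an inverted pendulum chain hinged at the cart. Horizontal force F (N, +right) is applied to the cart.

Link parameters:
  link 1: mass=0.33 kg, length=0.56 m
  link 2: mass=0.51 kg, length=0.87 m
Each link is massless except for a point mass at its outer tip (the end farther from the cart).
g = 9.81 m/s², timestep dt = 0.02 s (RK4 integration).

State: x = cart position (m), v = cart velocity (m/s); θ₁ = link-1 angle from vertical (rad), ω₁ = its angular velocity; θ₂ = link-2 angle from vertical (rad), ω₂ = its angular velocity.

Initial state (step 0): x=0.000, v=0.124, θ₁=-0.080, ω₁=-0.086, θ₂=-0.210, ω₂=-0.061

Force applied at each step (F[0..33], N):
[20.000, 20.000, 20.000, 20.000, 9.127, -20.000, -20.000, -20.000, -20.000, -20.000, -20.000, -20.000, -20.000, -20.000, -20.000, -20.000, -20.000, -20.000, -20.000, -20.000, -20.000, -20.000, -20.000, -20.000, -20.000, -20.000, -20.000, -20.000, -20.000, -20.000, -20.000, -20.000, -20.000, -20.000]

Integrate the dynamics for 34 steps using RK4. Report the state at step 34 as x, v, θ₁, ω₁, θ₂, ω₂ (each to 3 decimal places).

Answer: x=-1.291, v=-6.538, θ₁=-0.527, ω₁=7.903, θ₂=1.685, ω₂=8.698

Derivation:
apply F[0]=+20.000 → step 1: x=0.006, v=0.512, θ₁=-0.088, ω₁=-0.750, θ₂=-0.212, ω₂=-0.120
apply F[1]=+20.000 → step 2: x=0.020, v=0.900, θ₁=-0.110, ω₁=-1.430, θ₂=-0.215, ω₂=-0.167
apply F[2]=+20.000 → step 3: x=0.042, v=1.288, θ₁=-0.146, ω₁=-2.135, θ₂=-0.218, ω₂=-0.195
apply F[3]=+20.000 → step 4: x=0.072, v=1.673, θ₁=-0.196, ω₁=-2.863, θ₂=-0.222, ω₂=-0.205
apply F[4]=+9.127 → step 5: x=0.107, v=1.853, θ₁=-0.257, ω₁=-3.254, θ₂=-0.226, ω₂=-0.205
apply F[5]=-20.000 → step 6: x=0.141, v=1.516, θ₁=-0.317, ω₁=-2.807, θ₂=-0.230, ω₂=-0.173
apply F[6]=-20.000 → step 7: x=0.168, v=1.195, θ₁=-0.370, ω₁=-2.451, θ₂=-0.233, ω₂=-0.104
apply F[7]=-20.000 → step 8: x=0.189, v=0.888, θ₁=-0.416, ω₁=-2.178, θ₂=-0.234, ω₂=0.003
apply F[8]=-20.000 → step 9: x=0.204, v=0.591, θ₁=-0.457, ω₁=-1.976, θ₂=-0.233, ω₂=0.145
apply F[9]=-20.000 → step 10: x=0.212, v=0.302, θ₁=-0.495, ω₁=-1.837, θ₂=-0.228, ω₂=0.318
apply F[10]=-20.000 → step 11: x=0.216, v=0.019, θ₁=-0.531, ω₁=-1.750, θ₂=-0.220, ω₂=0.520
apply F[11]=-20.000 → step 12: x=0.213, v=-0.261, θ₁=-0.566, ω₁=-1.706, θ₂=-0.207, ω₂=0.747
apply F[12]=-20.000 → step 13: x=0.205, v=-0.539, θ₁=-0.600, ω₁=-1.697, θ₂=-0.190, ω₂=0.996
apply F[13]=-20.000 → step 14: x=0.192, v=-0.817, θ₁=-0.634, ω₁=-1.712, θ₂=-0.167, ω₂=1.264
apply F[14]=-20.000 → step 15: x=0.173, v=-1.097, θ₁=-0.668, ω₁=-1.743, θ₂=-0.139, ω₂=1.547
apply F[15]=-20.000 → step 16: x=0.148, v=-1.380, θ₁=-0.703, ω₁=-1.779, θ₂=-0.105, ω₂=1.840
apply F[16]=-20.000 → step 17: x=0.117, v=-1.667, θ₁=-0.739, ω₁=-1.809, θ₂=-0.066, ω₂=2.140
apply F[17]=-20.000 → step 18: x=0.081, v=-1.958, θ₁=-0.776, ω₁=-1.823, θ₂=-0.020, ω₂=2.444
apply F[18]=-20.000 → step 19: x=0.039, v=-2.253, θ₁=-0.812, ω₁=-1.813, θ₂=0.032, ω₂=2.749
apply F[19]=-20.000 → step 20: x=-0.009, v=-2.552, θ₁=-0.848, ω₁=-1.770, θ₂=0.090, ω₂=3.055
apply F[20]=-20.000 → step 21: x=-0.063, v=-2.853, θ₁=-0.883, ω₁=-1.686, θ₂=0.154, ω₂=3.365
apply F[21]=-20.000 → step 22: x=-0.123, v=-3.155, θ₁=-0.915, ω₁=-1.555, θ₂=0.225, ω₂=3.679
apply F[22]=-20.000 → step 23: x=-0.189, v=-3.456, θ₁=-0.944, ω₁=-1.367, θ₂=0.302, ω₂=4.002
apply F[23]=-20.000 → step 24: x=-0.261, v=-3.756, θ₁=-0.969, ω₁=-1.114, θ₂=0.385, ω₂=4.340
apply F[24]=-20.000 → step 25: x=-0.339, v=-4.052, θ₁=-0.988, ω₁=-0.785, θ₂=0.475, ω₂=4.698
apply F[25]=-20.000 → step 26: x=-0.423, v=-4.342, θ₁=-1.000, ω₁=-0.365, θ₂=0.573, ω₂=5.081
apply F[26]=-20.000 → step 27: x=-0.513, v=-4.625, θ₁=-1.002, ω₁=0.160, θ₂=0.679, ω₂=5.495
apply F[27]=-20.000 → step 28: x=-0.608, v=-4.898, θ₁=-0.993, ω₁=0.807, θ₂=0.793, ω₂=5.945
apply F[28]=-20.000 → step 29: x=-0.709, v=-5.162, θ₁=-0.969, ω₁=1.594, θ₂=0.917, ω₂=6.430
apply F[29]=-20.000 → step 30: x=-0.815, v=-5.418, θ₁=-0.928, ω₁=2.535, θ₂=1.051, ω₂=6.944
apply F[30]=-20.000 → step 31: x=-0.926, v=-5.671, θ₁=-0.867, ω₁=3.641, θ₂=1.195, ω₂=7.473
apply F[31]=-20.000 → step 32: x=-1.042, v=-5.931, θ₁=-0.781, ω₁=4.915, θ₂=1.349, ω₂=7.985
apply F[32]=-20.000 → step 33: x=-1.163, v=-6.213, θ₁=-0.669, ω₁=6.347, θ₂=1.514, ω₂=8.425
apply F[33]=-20.000 → step 34: x=-1.291, v=-6.538, θ₁=-0.527, ω₁=7.903, θ₂=1.685, ω₂=8.698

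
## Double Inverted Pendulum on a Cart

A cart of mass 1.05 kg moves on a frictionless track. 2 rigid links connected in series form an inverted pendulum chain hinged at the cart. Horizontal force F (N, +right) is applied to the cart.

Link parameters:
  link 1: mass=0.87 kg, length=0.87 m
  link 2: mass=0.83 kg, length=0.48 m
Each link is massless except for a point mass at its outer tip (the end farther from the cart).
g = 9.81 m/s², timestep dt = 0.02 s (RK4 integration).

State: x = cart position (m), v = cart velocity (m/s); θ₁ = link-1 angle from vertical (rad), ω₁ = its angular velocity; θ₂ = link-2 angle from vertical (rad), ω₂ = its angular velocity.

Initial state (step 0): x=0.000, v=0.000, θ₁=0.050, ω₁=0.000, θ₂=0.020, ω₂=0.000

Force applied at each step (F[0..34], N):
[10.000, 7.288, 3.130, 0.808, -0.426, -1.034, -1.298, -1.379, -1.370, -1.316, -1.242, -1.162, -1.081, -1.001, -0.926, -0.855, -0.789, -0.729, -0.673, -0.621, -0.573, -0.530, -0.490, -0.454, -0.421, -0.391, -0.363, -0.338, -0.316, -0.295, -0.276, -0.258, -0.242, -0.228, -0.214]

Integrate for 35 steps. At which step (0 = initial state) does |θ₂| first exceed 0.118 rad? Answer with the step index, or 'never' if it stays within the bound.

Answer: never

Derivation:
apply F[0]=+10.000 → step 1: x=0.002, v=0.174, θ₁=0.048, ω₁=-0.182, θ₂=0.020, ω₂=-0.025
apply F[1]=+7.288 → step 2: x=0.006, v=0.298, θ₁=0.043, ω₁=-0.308, θ₂=0.019, ω₂=-0.046
apply F[2]=+3.130 → step 3: x=0.013, v=0.345, θ₁=0.037, ω₁=-0.349, θ₂=0.018, ω₂=-0.063
apply F[3]=+0.808 → step 4: x=0.020, v=0.350, θ₁=0.030, ω₁=-0.343, θ₂=0.017, ω₂=-0.076
apply F[4]=-0.426 → step 5: x=0.027, v=0.333, θ₁=0.023, ω₁=-0.316, θ₂=0.015, ω₂=-0.084
apply F[5]=-1.034 → step 6: x=0.033, v=0.307, θ₁=0.017, ω₁=-0.280, θ₂=0.013, ω₂=-0.089
apply F[6]=-1.298 → step 7: x=0.039, v=0.278, θ₁=0.012, ω₁=-0.243, θ₂=0.011, ω₂=-0.091
apply F[7]=-1.379 → step 8: x=0.044, v=0.249, θ₁=0.008, ω₁=-0.207, θ₂=0.010, ω₂=-0.091
apply F[8]=-1.370 → step 9: x=0.049, v=0.221, θ₁=0.004, ω₁=-0.175, θ₂=0.008, ω₂=-0.088
apply F[9]=-1.316 → step 10: x=0.053, v=0.195, θ₁=0.001, ω₁=-0.146, θ₂=0.006, ω₂=-0.084
apply F[10]=-1.242 → step 11: x=0.057, v=0.172, θ₁=-0.002, ω₁=-0.120, θ₂=0.004, ω₂=-0.079
apply F[11]=-1.162 → step 12: x=0.060, v=0.151, θ₁=-0.004, ω₁=-0.098, θ₂=0.003, ω₂=-0.074
apply F[12]=-1.081 → step 13: x=0.063, v=0.132, θ₁=-0.006, ω₁=-0.079, θ₂=0.001, ω₂=-0.068
apply F[13]=-1.001 → step 14: x=0.065, v=0.115, θ₁=-0.007, ω₁=-0.063, θ₂=0.000, ω₂=-0.062
apply F[14]=-0.926 → step 15: x=0.067, v=0.100, θ₁=-0.009, ω₁=-0.049, θ₂=-0.001, ω₂=-0.056
apply F[15]=-0.855 → step 16: x=0.069, v=0.086, θ₁=-0.009, ω₁=-0.037, θ₂=-0.002, ω₂=-0.050
apply F[16]=-0.789 → step 17: x=0.071, v=0.074, θ₁=-0.010, ω₁=-0.027, θ₂=-0.003, ω₂=-0.044
apply F[17]=-0.729 → step 18: x=0.072, v=0.064, θ₁=-0.011, ω₁=-0.019, θ₂=-0.004, ω₂=-0.039
apply F[18]=-0.673 → step 19: x=0.073, v=0.054, θ₁=-0.011, ω₁=-0.012, θ₂=-0.005, ω₂=-0.033
apply F[19]=-0.621 → step 20: x=0.074, v=0.046, θ₁=-0.011, ω₁=-0.006, θ₂=-0.005, ω₂=-0.029
apply F[20]=-0.573 → step 21: x=0.075, v=0.039, θ₁=-0.011, ω₁=-0.001, θ₂=-0.006, ω₂=-0.024
apply F[21]=-0.530 → step 22: x=0.076, v=0.032, θ₁=-0.011, ω₁=0.003, θ₂=-0.006, ω₂=-0.020
apply F[22]=-0.490 → step 23: x=0.077, v=0.026, θ₁=-0.011, ω₁=0.006, θ₂=-0.007, ω₂=-0.016
apply F[23]=-0.454 → step 24: x=0.077, v=0.021, θ₁=-0.011, ω₁=0.008, θ₂=-0.007, ω₂=-0.013
apply F[24]=-0.421 → step 25: x=0.077, v=0.017, θ₁=-0.011, ω₁=0.010, θ₂=-0.007, ω₂=-0.010
apply F[25]=-0.391 → step 26: x=0.078, v=0.012, θ₁=-0.010, ω₁=0.012, θ₂=-0.007, ω₂=-0.007
apply F[26]=-0.363 → step 27: x=0.078, v=0.009, θ₁=-0.010, ω₁=0.013, θ₂=-0.007, ω₂=-0.005
apply F[27]=-0.338 → step 28: x=0.078, v=0.006, θ₁=-0.010, ω₁=0.014, θ₂=-0.007, ω₂=-0.002
apply F[28]=-0.316 → step 29: x=0.078, v=0.003, θ₁=-0.010, ω₁=0.015, θ₂=-0.007, ω₂=-0.000
apply F[29]=-0.295 → step 30: x=0.078, v=0.000, θ₁=-0.009, ω₁=0.015, θ₂=-0.007, ω₂=0.001
apply F[30]=-0.276 → step 31: x=0.078, v=-0.002, θ₁=-0.009, ω₁=0.015, θ₂=-0.007, ω₂=0.003
apply F[31]=-0.258 → step 32: x=0.078, v=-0.004, θ₁=-0.009, ω₁=0.015, θ₂=-0.007, ω₂=0.004
apply F[32]=-0.242 → step 33: x=0.078, v=-0.006, θ₁=-0.008, ω₁=0.015, θ₂=-0.007, ω₂=0.005
apply F[33]=-0.228 → step 34: x=0.078, v=-0.008, θ₁=-0.008, ω₁=0.015, θ₂=-0.007, ω₂=0.006
apply F[34]=-0.214 → step 35: x=0.078, v=-0.009, θ₁=-0.008, ω₁=0.015, θ₂=-0.007, ω₂=0.007
max |θ₂| = 0.020 ≤ 0.118 over all 36 states.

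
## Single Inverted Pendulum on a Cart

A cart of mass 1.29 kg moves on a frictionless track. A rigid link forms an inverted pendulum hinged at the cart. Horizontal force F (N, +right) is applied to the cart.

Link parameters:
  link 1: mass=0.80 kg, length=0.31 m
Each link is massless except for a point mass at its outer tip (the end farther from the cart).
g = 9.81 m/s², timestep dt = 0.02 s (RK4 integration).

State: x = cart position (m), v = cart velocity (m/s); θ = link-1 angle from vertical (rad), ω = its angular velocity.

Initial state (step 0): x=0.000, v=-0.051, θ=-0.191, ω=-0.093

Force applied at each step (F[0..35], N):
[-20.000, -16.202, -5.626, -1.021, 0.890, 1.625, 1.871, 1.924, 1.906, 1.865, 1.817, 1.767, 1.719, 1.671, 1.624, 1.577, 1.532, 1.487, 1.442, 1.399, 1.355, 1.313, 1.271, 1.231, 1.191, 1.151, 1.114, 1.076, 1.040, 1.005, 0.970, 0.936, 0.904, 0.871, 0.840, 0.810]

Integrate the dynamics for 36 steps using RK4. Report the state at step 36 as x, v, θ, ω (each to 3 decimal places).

Answer: x=-0.208, v=-0.052, θ=0.038, ω=-0.057

Derivation:
apply F[0]=-20.000 → step 1: x=-0.004, v=-0.332, θ=-0.185, ω=0.680
apply F[1]=-16.202 → step 2: x=-0.013, v=-0.559, θ=-0.166, ω=1.288
apply F[2]=-5.626 → step 3: x=-0.025, v=-0.628, θ=-0.139, ω=1.412
apply F[3]=-1.021 → step 4: x=-0.037, v=-0.630, θ=-0.111, ω=1.339
apply F[4]=+0.890 → step 5: x=-0.050, v=-0.605, θ=-0.086, ω=1.197
apply F[5]=+1.625 → step 6: x=-0.061, v=-0.571, θ=-0.063, ω=1.041
apply F[6]=+1.871 → step 7: x=-0.072, v=-0.536, θ=-0.044, ω=0.894
apply F[7]=+1.924 → step 8: x=-0.083, v=-0.502, θ=-0.028, ω=0.762
apply F[8]=+1.906 → step 9: x=-0.092, v=-0.470, θ=-0.014, ω=0.646
apply F[9]=+1.865 → step 10: x=-0.102, v=-0.440, θ=-0.002, ω=0.545
apply F[10]=+1.817 → step 11: x=-0.110, v=-0.412, θ=0.008, ω=0.458
apply F[11]=+1.767 → step 12: x=-0.118, v=-0.386, θ=0.017, ω=0.382
apply F[12]=+1.719 → step 13: x=-0.126, v=-0.362, θ=0.024, ω=0.317
apply F[13]=+1.671 → step 14: x=-0.133, v=-0.340, θ=0.030, ω=0.261
apply F[14]=+1.624 → step 15: x=-0.139, v=-0.318, θ=0.034, ω=0.213
apply F[15]=+1.577 → step 16: x=-0.145, v=-0.298, θ=0.038, ω=0.171
apply F[16]=+1.532 → step 17: x=-0.151, v=-0.279, θ=0.041, ω=0.135
apply F[17]=+1.487 → step 18: x=-0.156, v=-0.261, θ=0.044, ω=0.104
apply F[18]=+1.442 → step 19: x=-0.162, v=-0.245, θ=0.045, ω=0.078
apply F[19]=+1.399 → step 20: x=-0.166, v=-0.228, θ=0.047, ω=0.055
apply F[20]=+1.355 → step 21: x=-0.171, v=-0.213, θ=0.048, ω=0.036
apply F[21]=+1.313 → step 22: x=-0.175, v=-0.199, θ=0.048, ω=0.019
apply F[22]=+1.271 → step 23: x=-0.179, v=-0.185, θ=0.048, ω=0.005
apply F[23]=+1.231 → step 24: x=-0.182, v=-0.172, θ=0.048, ω=-0.007
apply F[24]=+1.191 → step 25: x=-0.186, v=-0.159, θ=0.048, ω=-0.017
apply F[25]=+1.151 → step 26: x=-0.189, v=-0.147, θ=0.048, ω=-0.025
apply F[26]=+1.114 → step 27: x=-0.191, v=-0.136, θ=0.047, ω=-0.032
apply F[27]=+1.076 → step 28: x=-0.194, v=-0.125, θ=0.046, ω=-0.038
apply F[28]=+1.040 → step 29: x=-0.196, v=-0.114, θ=0.046, ω=-0.043
apply F[29]=+1.005 → step 30: x=-0.199, v=-0.104, θ=0.045, ω=-0.047
apply F[30]=+0.970 → step 31: x=-0.201, v=-0.094, θ=0.044, ω=-0.050
apply F[31]=+0.936 → step 32: x=-0.202, v=-0.085, θ=0.043, ω=-0.052
apply F[32]=+0.904 → step 33: x=-0.204, v=-0.076, θ=0.042, ω=-0.054
apply F[33]=+0.871 → step 34: x=-0.205, v=-0.068, θ=0.041, ω=-0.056
apply F[34]=+0.840 → step 35: x=-0.207, v=-0.060, θ=0.039, ω=-0.057
apply F[35]=+0.810 → step 36: x=-0.208, v=-0.052, θ=0.038, ω=-0.057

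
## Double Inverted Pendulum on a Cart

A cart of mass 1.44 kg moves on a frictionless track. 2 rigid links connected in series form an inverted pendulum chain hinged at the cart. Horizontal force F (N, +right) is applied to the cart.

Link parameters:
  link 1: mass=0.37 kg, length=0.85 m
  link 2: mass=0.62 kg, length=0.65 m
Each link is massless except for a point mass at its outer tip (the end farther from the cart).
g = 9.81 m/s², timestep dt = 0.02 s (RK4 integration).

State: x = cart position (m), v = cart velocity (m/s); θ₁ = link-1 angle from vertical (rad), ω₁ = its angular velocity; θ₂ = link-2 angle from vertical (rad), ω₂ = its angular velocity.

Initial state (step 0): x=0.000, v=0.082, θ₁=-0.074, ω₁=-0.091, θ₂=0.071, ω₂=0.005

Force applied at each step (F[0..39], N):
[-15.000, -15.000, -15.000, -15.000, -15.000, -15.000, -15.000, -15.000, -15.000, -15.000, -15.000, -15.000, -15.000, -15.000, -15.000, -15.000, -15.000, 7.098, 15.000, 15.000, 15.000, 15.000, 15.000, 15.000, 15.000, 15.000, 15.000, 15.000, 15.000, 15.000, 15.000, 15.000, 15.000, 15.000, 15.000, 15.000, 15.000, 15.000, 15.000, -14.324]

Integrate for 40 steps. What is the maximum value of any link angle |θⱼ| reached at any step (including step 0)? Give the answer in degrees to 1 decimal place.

apply F[0]=-15.000 → step 1: x=-0.000, v=-0.116, θ₁=-0.074, ω₁=0.067, θ₂=0.072, ω₂=0.126
apply F[1]=-15.000 → step 2: x=-0.005, v=-0.314, θ₁=-0.071, ω₁=0.225, θ₂=0.076, ω₂=0.248
apply F[2]=-15.000 → step 3: x=-0.013, v=-0.513, θ₁=-0.065, ω₁=0.385, θ₂=0.082, ω₂=0.369
apply F[3]=-15.000 → step 4: x=-0.025, v=-0.713, θ₁=-0.056, ω₁=0.550, θ₂=0.091, ω₂=0.487
apply F[4]=-15.000 → step 5: x=-0.041, v=-0.915, θ₁=-0.043, ω₁=0.723, θ₂=0.102, ω₂=0.601
apply F[5]=-15.000 → step 6: x=-0.062, v=-1.119, θ₁=-0.027, ω₁=0.904, θ₂=0.115, ω₂=0.708
apply F[6]=-15.000 → step 7: x=-0.086, v=-1.325, θ₁=-0.007, ω₁=1.096, θ₂=0.130, ω₂=0.807
apply F[7]=-15.000 → step 8: x=-0.115, v=-1.534, θ₁=0.017, ω₁=1.302, θ₂=0.147, ω₂=0.895
apply F[8]=-15.000 → step 9: x=-0.148, v=-1.745, θ₁=0.045, ω₁=1.524, θ₂=0.166, ω₂=0.970
apply F[9]=-15.000 → step 10: x=-0.185, v=-1.959, θ₁=0.078, ω₁=1.761, θ₂=0.186, ω₂=1.029
apply F[10]=-15.000 → step 11: x=-0.226, v=-2.174, θ₁=0.116, ω₁=2.016, θ₂=0.207, ω₂=1.071
apply F[11]=-15.000 → step 12: x=-0.272, v=-2.389, θ₁=0.159, ω₁=2.288, θ₂=0.228, ω₂=1.097
apply F[12]=-15.000 → step 13: x=-0.322, v=-2.603, θ₁=0.207, ω₁=2.572, θ₂=0.251, ω₂=1.107
apply F[13]=-15.000 → step 14: x=-0.376, v=-2.812, θ₁=0.262, ω₁=2.865, θ₂=0.273, ω₂=1.108
apply F[14]=-15.000 → step 15: x=-0.434, v=-3.014, θ₁=0.322, ω₁=3.158, θ₂=0.295, ω₂=1.110
apply F[15]=-15.000 → step 16: x=-0.496, v=-3.204, θ₁=0.388, ω₁=3.439, θ₂=0.317, ω₂=1.126
apply F[16]=-15.000 → step 17: x=-0.562, v=-3.378, θ₁=0.459, ω₁=3.698, θ₂=0.340, ω₂=1.173
apply F[17]=+7.098 → step 18: x=-0.629, v=-3.273, θ₁=0.533, ω₁=3.691, θ₂=0.364, ω₂=1.185
apply F[18]=+15.000 → step 19: x=-0.692, v=-3.077, θ₁=0.606, ω₁=3.630, θ₂=0.387, ω₂=1.160
apply F[19]=+15.000 → step 20: x=-0.752, v=-2.883, θ₁=0.679, ω₁=3.601, θ₂=0.410, ω₂=1.123
apply F[20]=+15.000 → step 21: x=-0.807, v=-2.692, θ₁=0.751, ω₁=3.600, θ₂=0.432, ω₂=1.077
apply F[21]=+15.000 → step 22: x=-0.859, v=-2.502, θ₁=0.823, ω₁=3.624, θ₂=0.453, ω₂=1.027
apply F[22]=+15.000 → step 23: x=-0.907, v=-2.310, θ₁=0.896, ω₁=3.670, θ₂=0.473, ω₂=0.976
apply F[23]=+15.000 → step 24: x=-0.952, v=-2.116, θ₁=0.970, ω₁=3.735, θ₂=0.492, ω₂=0.931
apply F[24]=+15.000 → step 25: x=-0.992, v=-1.917, θ₁=1.045, ω₁=3.816, θ₂=0.510, ω₂=0.896
apply F[25]=+15.000 → step 26: x=-1.028, v=-1.714, θ₁=1.123, ω₁=3.912, θ₂=0.528, ω₂=0.878
apply F[26]=+15.000 → step 27: x=-1.061, v=-1.505, θ₁=1.202, ω₁=4.020, θ₂=0.546, ω₂=0.882
apply F[27]=+15.000 → step 28: x=-1.089, v=-1.289, θ₁=1.283, ω₁=4.140, θ₂=0.564, ω₂=0.913
apply F[28]=+15.000 → step 29: x=-1.112, v=-1.065, θ₁=1.368, ω₁=4.272, θ₂=0.582, ω₂=0.978
apply F[29]=+15.000 → step 30: x=-1.131, v=-0.833, θ₁=1.454, ω₁=4.414, θ₂=0.603, ω₂=1.083
apply F[30]=+15.000 → step 31: x=-1.145, v=-0.592, θ₁=1.544, ω₁=4.568, θ₂=0.626, ω₂=1.235
apply F[31]=+15.000 → step 32: x=-1.155, v=-0.342, θ₁=1.637, ω₁=4.734, θ₂=0.653, ω₂=1.441
apply F[32]=+15.000 → step 33: x=-1.159, v=-0.081, θ₁=1.734, ω₁=4.911, θ₂=0.684, ω₂=1.709
apply F[33]=+15.000 → step 34: x=-1.158, v=0.190, θ₁=1.834, ω₁=5.098, θ₂=0.722, ω₂=2.048
apply F[34]=+15.000 → step 35: x=-1.151, v=0.472, θ₁=1.938, ω₁=5.292, θ₂=0.767, ω₂=2.470
apply F[35]=+15.000 → step 36: x=-1.139, v=0.764, θ₁=2.045, ω₁=5.487, θ₂=0.821, ω₂=2.984
apply F[36]=+15.000 → step 37: x=-1.121, v=1.066, θ₁=2.157, ω₁=5.674, θ₂=0.887, ω₂=3.601
apply F[37]=+15.000 → step 38: x=-1.096, v=1.376, θ₁=2.272, ω₁=5.836, θ₂=0.966, ω₂=4.329
apply F[38]=+15.000 → step 39: x=-1.066, v=1.689, θ₁=2.390, ω₁=5.947, θ₂=1.061, ω₂=5.174
apply F[39]=-14.324 → step 40: x=-1.032, v=1.630, θ₁=2.506, ω₁=5.581, θ₂=1.177, ω₂=6.447
Max |angle| over trajectory = 2.506 rad = 143.6°.

Answer: 143.6°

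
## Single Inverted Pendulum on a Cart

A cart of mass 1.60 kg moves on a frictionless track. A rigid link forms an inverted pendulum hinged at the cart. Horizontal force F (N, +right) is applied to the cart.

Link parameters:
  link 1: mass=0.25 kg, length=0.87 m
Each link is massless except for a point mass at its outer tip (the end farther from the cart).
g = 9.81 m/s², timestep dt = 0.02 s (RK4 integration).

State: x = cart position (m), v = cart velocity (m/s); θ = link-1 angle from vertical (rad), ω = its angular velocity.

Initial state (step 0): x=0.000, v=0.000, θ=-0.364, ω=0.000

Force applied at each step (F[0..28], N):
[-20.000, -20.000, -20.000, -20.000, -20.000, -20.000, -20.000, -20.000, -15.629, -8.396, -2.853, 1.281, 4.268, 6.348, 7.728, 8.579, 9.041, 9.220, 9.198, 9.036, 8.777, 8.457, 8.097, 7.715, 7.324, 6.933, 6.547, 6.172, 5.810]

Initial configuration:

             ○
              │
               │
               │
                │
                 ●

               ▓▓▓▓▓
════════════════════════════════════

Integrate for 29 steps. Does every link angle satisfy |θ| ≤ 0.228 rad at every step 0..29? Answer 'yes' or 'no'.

Answer: no

Derivation:
apply F[0]=-20.000 → step 1: x=-0.002, v=-0.235, θ=-0.362, ω=0.172
apply F[1]=-20.000 → step 2: x=-0.009, v=-0.471, θ=-0.357, ω=0.346
apply F[2]=-20.000 → step 3: x=-0.021, v=-0.706, θ=-0.348, ω=0.523
apply F[3]=-20.000 → step 4: x=-0.038, v=-0.943, θ=-0.336, ω=0.703
apply F[4]=-20.000 → step 5: x=-0.059, v=-1.180, θ=-0.320, ω=0.888
apply F[5]=-20.000 → step 6: x=-0.085, v=-1.419, θ=-0.301, ω=1.080
apply F[6]=-20.000 → step 7: x=-0.116, v=-1.658, θ=-0.277, ω=1.280
apply F[7]=-20.000 → step 8: x=-0.151, v=-1.899, θ=-0.249, ω=1.489
apply F[8]=-15.629 → step 9: x=-0.191, v=-2.088, θ=-0.218, ω=1.647
apply F[9]=-8.396 → step 10: x=-0.234, v=-2.188, θ=-0.184, ω=1.715
apply F[10]=-2.853 → step 11: x=-0.278, v=-2.219, θ=-0.150, ω=1.713
apply F[11]=+1.281 → step 12: x=-0.322, v=-2.200, θ=-0.116, ω=1.662
apply F[12]=+4.268 → step 13: x=-0.366, v=-2.145, θ=-0.084, ω=1.575
apply F[13]=+6.348 → step 14: x=-0.408, v=-2.064, θ=-0.054, ω=1.467
apply F[14]=+7.728 → step 15: x=-0.448, v=-1.966, θ=-0.025, ω=1.346
apply F[15]=+8.579 → step 16: x=-0.486, v=-1.859, θ=0.000, ω=1.220
apply F[16]=+9.041 → step 17: x=-0.522, v=-1.746, θ=0.023, ω=1.093
apply F[17]=+9.220 → step 18: x=-0.556, v=-1.632, θ=0.044, ω=0.969
apply F[18]=+9.198 → step 19: x=-0.588, v=-1.518, θ=0.062, ω=0.851
apply F[19]=+9.036 → step 20: x=-0.617, v=-1.408, θ=0.078, ω=0.740
apply F[20]=+8.777 → step 21: x=-0.644, v=-1.300, θ=0.092, ω=0.636
apply F[21]=+8.457 → step 22: x=-0.669, v=-1.198, θ=0.104, ω=0.541
apply F[22]=+8.097 → step 23: x=-0.692, v=-1.100, θ=0.113, ω=0.454
apply F[23]=+7.715 → step 24: x=-0.713, v=-1.007, θ=0.122, ω=0.374
apply F[24]=+7.324 → step 25: x=-0.732, v=-0.920, θ=0.129, ω=0.303
apply F[25]=+6.933 → step 26: x=-0.750, v=-0.837, θ=0.134, ω=0.238
apply F[26]=+6.547 → step 27: x=-0.766, v=-0.760, θ=0.138, ω=0.181
apply F[27]=+6.172 → step 28: x=-0.780, v=-0.687, θ=0.141, ω=0.129
apply F[28]=+5.810 → step 29: x=-0.793, v=-0.619, θ=0.143, ω=0.084
Max |angle| over trajectory = 0.364 rad; bound = 0.228 → exceeded.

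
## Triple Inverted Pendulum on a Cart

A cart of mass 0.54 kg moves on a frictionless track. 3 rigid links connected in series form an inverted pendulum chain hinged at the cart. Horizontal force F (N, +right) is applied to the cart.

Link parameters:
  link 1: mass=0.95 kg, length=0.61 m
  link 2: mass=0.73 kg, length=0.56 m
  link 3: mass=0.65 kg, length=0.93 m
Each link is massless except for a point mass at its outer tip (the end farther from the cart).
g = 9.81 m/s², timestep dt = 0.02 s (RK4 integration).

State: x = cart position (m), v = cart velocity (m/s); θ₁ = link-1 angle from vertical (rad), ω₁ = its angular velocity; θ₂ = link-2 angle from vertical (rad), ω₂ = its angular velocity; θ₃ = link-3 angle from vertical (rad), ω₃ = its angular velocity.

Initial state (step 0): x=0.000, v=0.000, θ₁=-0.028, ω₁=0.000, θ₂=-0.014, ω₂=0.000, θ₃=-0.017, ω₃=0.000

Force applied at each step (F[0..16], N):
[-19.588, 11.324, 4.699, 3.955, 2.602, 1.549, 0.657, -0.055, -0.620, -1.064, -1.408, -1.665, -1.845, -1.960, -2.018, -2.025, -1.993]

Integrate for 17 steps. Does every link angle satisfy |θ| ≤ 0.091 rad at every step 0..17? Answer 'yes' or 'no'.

Answer: yes

Derivation:
apply F[0]=-19.588 → step 1: x=-0.007, v=-0.704, θ₁=-0.017, ω₁=1.140, θ₂=-0.014, ω₂=0.010, θ₃=-0.017, ω₃=-0.001
apply F[1]=+11.324 → step 2: x=-0.017, v=-0.278, θ₁=-0.001, ω₁=0.443, θ₂=-0.014, ω₂=0.006, θ₃=-0.017, ω₃=-0.003
apply F[2]=+4.699 → step 3: x=-0.021, v=-0.106, θ₁=0.005, ω₁=0.170, θ₂=-0.014, ω₂=-0.007, θ₃=-0.017, ω₃=-0.004
apply F[3]=+3.955 → step 4: x=-0.021, v=0.035, θ₁=0.006, ω₁=-0.050, θ₂=-0.014, ω₂=-0.023, θ₃=-0.017, ω₃=-0.005
apply F[4]=+2.602 → step 5: x=-0.020, v=0.126, θ₁=0.004, ω₁=-0.189, θ₂=-0.015, ω₂=-0.039, θ₃=-0.017, ω₃=-0.006
apply F[5]=+1.549 → step 6: x=-0.017, v=0.182, θ₁=-0.001, ω₁=-0.272, θ₂=-0.016, ω₂=-0.053, θ₃=-0.017, ω₃=-0.007
apply F[6]=+0.657 → step 7: x=-0.013, v=0.209, θ₁=-0.006, ω₁=-0.312, θ₂=-0.017, ω₂=-0.063, θ₃=-0.018, ω₃=-0.008
apply F[7]=-0.055 → step 8: x=-0.009, v=0.215, θ₁=-0.013, ω₁=-0.321, θ₂=-0.018, ω₂=-0.070, θ₃=-0.018, ω₃=-0.008
apply F[8]=-0.620 → step 9: x=-0.004, v=0.206, θ₁=-0.019, ω₁=-0.309, θ₂=-0.019, ω₂=-0.072, θ₃=-0.018, ω₃=-0.008
apply F[9]=-1.064 → step 10: x=-0.000, v=0.185, θ₁=-0.025, ω₁=-0.283, θ₂=-0.021, ω₂=-0.071, θ₃=-0.018, ω₃=-0.007
apply F[10]=-1.408 → step 11: x=0.003, v=0.156, θ₁=-0.030, ω₁=-0.247, θ₂=-0.022, ω₂=-0.067, θ₃=-0.018, ω₃=-0.006
apply F[11]=-1.665 → step 12: x=0.006, v=0.122, θ₁=-0.035, ω₁=-0.206, θ₂=-0.024, ω₂=-0.060, θ₃=-0.018, ω₃=-0.004
apply F[12]=-1.845 → step 13: x=0.008, v=0.085, θ₁=-0.038, ω₁=-0.163, θ₂=-0.025, ω₂=-0.052, θ₃=-0.018, ω₃=-0.001
apply F[13]=-1.960 → step 14: x=0.009, v=0.046, θ₁=-0.041, ω₁=-0.119, θ₂=-0.026, ω₂=-0.041, θ₃=-0.018, ω₃=0.001
apply F[14]=-2.018 → step 15: x=0.010, v=0.007, θ₁=-0.043, ω₁=-0.077, θ₂=-0.026, ω₂=-0.029, θ₃=-0.018, ω₃=0.004
apply F[15]=-2.025 → step 16: x=0.009, v=-0.031, θ₁=-0.044, ω₁=-0.037, θ₂=-0.027, ω₂=-0.017, θ₃=-0.018, ω₃=0.008
apply F[16]=-1.993 → step 17: x=0.008, v=-0.066, θ₁=-0.045, ω₁=-0.001, θ₂=-0.027, ω₂=-0.005, θ₃=-0.018, ω₃=0.011
Max |angle| over trajectory = 0.045 rad; bound = 0.091 → within bound.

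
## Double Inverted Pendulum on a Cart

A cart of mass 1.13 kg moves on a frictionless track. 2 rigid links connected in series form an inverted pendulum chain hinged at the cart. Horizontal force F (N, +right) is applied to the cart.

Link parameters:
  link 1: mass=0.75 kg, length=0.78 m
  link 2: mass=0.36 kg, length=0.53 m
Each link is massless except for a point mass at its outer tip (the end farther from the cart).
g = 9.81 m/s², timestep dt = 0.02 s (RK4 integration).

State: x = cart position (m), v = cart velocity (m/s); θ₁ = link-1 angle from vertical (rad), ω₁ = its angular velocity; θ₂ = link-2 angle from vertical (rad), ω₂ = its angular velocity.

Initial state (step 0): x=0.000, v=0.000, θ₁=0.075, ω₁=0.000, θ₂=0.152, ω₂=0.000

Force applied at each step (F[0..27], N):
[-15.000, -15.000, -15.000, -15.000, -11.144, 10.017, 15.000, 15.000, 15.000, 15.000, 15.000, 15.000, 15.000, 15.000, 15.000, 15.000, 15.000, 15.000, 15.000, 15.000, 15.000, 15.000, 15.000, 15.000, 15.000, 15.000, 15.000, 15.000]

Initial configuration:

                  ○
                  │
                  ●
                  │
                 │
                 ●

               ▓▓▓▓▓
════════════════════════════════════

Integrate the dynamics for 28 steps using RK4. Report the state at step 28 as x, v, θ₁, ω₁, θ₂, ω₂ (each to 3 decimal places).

Answer: x=0.327, v=3.084, θ₁=0.306, ω₁=-1.015, θ₂=-0.462, ω₂=-4.050

Derivation:
apply F[0]=-15.000 → step 1: x=-0.003, v=-0.278, θ₁=0.079, ω₁=0.367, θ₂=0.152, ω₂=0.037
apply F[1]=-15.000 → step 2: x=-0.011, v=-0.558, θ₁=0.090, ω₁=0.738, θ₂=0.153, ω₂=0.069
apply F[2]=-15.000 → step 3: x=-0.025, v=-0.838, θ₁=0.108, ω₁=1.115, θ₂=0.155, ω₂=0.093
apply F[3]=-15.000 → step 4: x=-0.045, v=-1.119, θ₁=0.134, ω₁=1.500, θ₂=0.157, ω₂=0.106
apply F[4]=-11.144 → step 5: x=-0.069, v=-1.334, θ₁=0.167, ω₁=1.809, θ₂=0.159, ω₂=0.109
apply F[5]=+10.017 → step 6: x=-0.094, v=-1.188, θ₁=0.202, ω₁=1.674, θ₂=0.161, ω₂=0.097
apply F[6]=+15.000 → step 7: x=-0.116, v=-0.965, θ₁=0.233, ω₁=1.457, θ₂=0.163, ω₂=0.066
apply F[7]=+15.000 → step 8: x=-0.133, v=-0.751, θ₁=0.261, ω₁=1.263, θ₂=0.164, ω₂=0.016
apply F[8]=+15.000 → step 9: x=-0.146, v=-0.544, θ₁=0.284, ω₁=1.090, θ₂=0.164, ω₂=-0.052
apply F[9]=+15.000 → step 10: x=-0.155, v=-0.344, θ₁=0.304, ω₁=0.935, θ₂=0.162, ω₂=-0.135
apply F[10]=+15.000 → step 11: x=-0.160, v=-0.148, θ₁=0.322, ω₁=0.796, θ₂=0.158, ω₂=-0.234
apply F[11]=+15.000 → step 12: x=-0.161, v=0.042, θ₁=0.336, ω₁=0.671, θ₂=0.152, ω₂=-0.348
apply F[12]=+15.000 → step 13: x=-0.158, v=0.230, θ₁=0.349, ω₁=0.557, θ₂=0.144, ω₂=-0.476
apply F[13]=+15.000 → step 14: x=-0.152, v=0.414, θ₁=0.359, ω₁=0.452, θ₂=0.133, ω₂=-0.617
apply F[14]=+15.000 → step 15: x=-0.142, v=0.597, θ₁=0.367, ω₁=0.355, θ₂=0.119, ω₂=-0.773
apply F[15]=+15.000 → step 16: x=-0.128, v=0.778, θ₁=0.373, ω₁=0.265, θ₂=0.102, ω₂=-0.942
apply F[16]=+15.000 → step 17: x=-0.110, v=0.959, θ₁=0.377, ω₁=0.179, θ₂=0.081, ω₂=-1.126
apply F[17]=+15.000 → step 18: x=-0.089, v=1.139, θ₁=0.380, ω₁=0.097, θ₂=0.057, ω₂=-1.325
apply F[18]=+15.000 → step 19: x=-0.065, v=1.321, θ₁=0.381, ω₁=0.016, θ₂=0.028, ω₂=-1.538
apply F[19]=+15.000 → step 20: x=-0.037, v=1.503, θ₁=0.381, ω₁=-0.065, θ₂=-0.005, ω₂=-1.767
apply F[20]=+15.000 → step 21: x=-0.005, v=1.688, θ₁=0.379, ω₁=-0.148, θ₂=-0.042, ω₂=-2.010
apply F[21]=+15.000 → step 22: x=0.031, v=1.874, θ₁=0.375, ω₁=-0.236, θ₂=-0.085, ω₂=-2.269
apply F[22]=+15.000 → step 23: x=0.070, v=2.065, θ₁=0.369, ω₁=-0.330, θ₂=-0.133, ω₂=-2.542
apply F[23]=+15.000 → step 24: x=0.114, v=2.258, θ₁=0.361, ω₁=-0.433, θ₂=-0.187, ω₂=-2.828
apply F[24]=+15.000 → step 25: x=0.161, v=2.457, θ₁=0.352, ω₁=-0.550, θ₂=-0.246, ω₂=-3.124
apply F[25]=+15.000 → step 26: x=0.212, v=2.660, θ₁=0.339, ω₁=-0.683, θ₂=-0.312, ω₂=-3.429
apply F[26]=+15.000 → step 27: x=0.267, v=2.869, θ₁=0.324, ω₁=-0.837, θ₂=-0.384, ω₂=-3.739
apply F[27]=+15.000 → step 28: x=0.327, v=3.084, θ₁=0.306, ω₁=-1.015, θ₂=-0.462, ω₂=-4.050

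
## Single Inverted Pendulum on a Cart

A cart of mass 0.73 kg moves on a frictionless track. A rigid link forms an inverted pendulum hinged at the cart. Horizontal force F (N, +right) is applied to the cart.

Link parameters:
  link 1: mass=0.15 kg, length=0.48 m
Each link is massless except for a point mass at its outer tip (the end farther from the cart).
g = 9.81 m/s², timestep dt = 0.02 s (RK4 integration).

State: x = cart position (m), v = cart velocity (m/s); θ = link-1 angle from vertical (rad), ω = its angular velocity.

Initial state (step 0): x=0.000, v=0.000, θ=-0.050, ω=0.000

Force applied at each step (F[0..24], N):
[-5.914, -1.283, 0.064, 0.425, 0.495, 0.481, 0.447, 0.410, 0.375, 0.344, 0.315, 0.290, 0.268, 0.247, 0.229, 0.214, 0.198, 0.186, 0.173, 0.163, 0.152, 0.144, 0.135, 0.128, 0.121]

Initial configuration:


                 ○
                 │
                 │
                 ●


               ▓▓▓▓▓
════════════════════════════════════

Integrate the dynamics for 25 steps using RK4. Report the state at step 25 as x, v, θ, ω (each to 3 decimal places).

apply F[0]=-5.914 → step 1: x=-0.002, v=-0.160, θ=-0.047, ω=0.313
apply F[1]=-1.283 → step 2: x=-0.005, v=-0.193, θ=-0.040, ω=0.365
apply F[2]=+0.064 → step 3: x=-0.009, v=-0.190, θ=-0.033, ω=0.343
apply F[3]=+0.425 → step 4: x=-0.013, v=-0.177, θ=-0.027, ω=0.304
apply F[4]=+0.495 → step 5: x=-0.016, v=-0.163, θ=-0.021, ω=0.264
apply F[5]=+0.481 → step 6: x=-0.019, v=-0.149, θ=-0.016, ω=0.228
apply F[6]=+0.447 → step 7: x=-0.022, v=-0.136, θ=-0.012, ω=0.195
apply F[7]=+0.410 → step 8: x=-0.025, v=-0.124, θ=-0.008, ω=0.167
apply F[8]=+0.375 → step 9: x=-0.027, v=-0.114, θ=-0.005, ω=0.142
apply F[9]=+0.344 → step 10: x=-0.029, v=-0.104, θ=-0.002, ω=0.121
apply F[10]=+0.315 → step 11: x=-0.031, v=-0.096, θ=-0.000, ω=0.102
apply F[11]=+0.290 → step 12: x=-0.033, v=-0.088, θ=0.002, ω=0.086
apply F[12]=+0.268 → step 13: x=-0.035, v=-0.081, θ=0.003, ω=0.072
apply F[13]=+0.247 → step 14: x=-0.036, v=-0.074, θ=0.005, ω=0.060
apply F[14]=+0.229 → step 15: x=-0.038, v=-0.068, θ=0.006, ω=0.050
apply F[15]=+0.214 → step 16: x=-0.039, v=-0.062, θ=0.007, ω=0.040
apply F[16]=+0.198 → step 17: x=-0.040, v=-0.057, θ=0.007, ω=0.033
apply F[17]=+0.186 → step 18: x=-0.041, v=-0.052, θ=0.008, ω=0.026
apply F[18]=+0.173 → step 19: x=-0.042, v=-0.048, θ=0.008, ω=0.020
apply F[19]=+0.163 → step 20: x=-0.043, v=-0.044, θ=0.009, ω=0.015
apply F[20]=+0.152 → step 21: x=-0.044, v=-0.040, θ=0.009, ω=0.010
apply F[21]=+0.144 → step 22: x=-0.045, v=-0.036, θ=0.009, ω=0.007
apply F[22]=+0.135 → step 23: x=-0.045, v=-0.033, θ=0.009, ω=0.004
apply F[23]=+0.128 → step 24: x=-0.046, v=-0.030, θ=0.009, ω=0.001
apply F[24]=+0.121 → step 25: x=-0.047, v=-0.027, θ=0.009, ω=-0.001

Answer: x=-0.047, v=-0.027, θ=0.009, ω=-0.001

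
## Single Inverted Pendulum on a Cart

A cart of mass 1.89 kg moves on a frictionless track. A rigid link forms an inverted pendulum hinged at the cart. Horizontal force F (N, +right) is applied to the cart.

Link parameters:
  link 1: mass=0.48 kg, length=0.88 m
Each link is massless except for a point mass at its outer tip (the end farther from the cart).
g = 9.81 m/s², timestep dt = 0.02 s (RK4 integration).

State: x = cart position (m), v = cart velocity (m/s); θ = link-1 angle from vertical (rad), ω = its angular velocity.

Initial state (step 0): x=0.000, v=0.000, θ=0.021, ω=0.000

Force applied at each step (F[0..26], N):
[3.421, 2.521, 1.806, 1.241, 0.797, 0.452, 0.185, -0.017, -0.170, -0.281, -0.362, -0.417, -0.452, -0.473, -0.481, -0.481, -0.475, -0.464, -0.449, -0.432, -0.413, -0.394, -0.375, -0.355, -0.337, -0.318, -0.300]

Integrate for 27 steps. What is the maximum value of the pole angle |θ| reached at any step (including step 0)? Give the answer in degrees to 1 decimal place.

Answer: 1.2°

Derivation:
apply F[0]=+3.421 → step 1: x=0.000, v=0.035, θ=0.021, ω=-0.035
apply F[1]=+2.521 → step 2: x=0.001, v=0.061, θ=0.020, ω=-0.060
apply F[2]=+1.806 → step 3: x=0.003, v=0.079, θ=0.018, ω=-0.076
apply F[3]=+1.241 → step 4: x=0.004, v=0.091, θ=0.017, ω=-0.086
apply F[4]=+0.797 → step 5: x=0.006, v=0.099, θ=0.015, ω=-0.092
apply F[5]=+0.452 → step 6: x=0.008, v=0.103, θ=0.013, ω=-0.093
apply F[6]=+0.185 → step 7: x=0.010, v=0.104, θ=0.011, ω=-0.092
apply F[7]=-0.017 → step 8: x=0.012, v=0.104, θ=0.009, ω=-0.089
apply F[8]=-0.170 → step 9: x=0.015, v=0.101, θ=0.008, ω=-0.084
apply F[9]=-0.281 → step 10: x=0.017, v=0.098, θ=0.006, ω=-0.079
apply F[10]=-0.362 → step 11: x=0.018, v=0.094, θ=0.005, ω=-0.073
apply F[11]=-0.417 → step 12: x=0.020, v=0.089, θ=0.003, ω=-0.067
apply F[12]=-0.452 → step 13: x=0.022, v=0.084, θ=0.002, ω=-0.061
apply F[13]=-0.473 → step 14: x=0.024, v=0.079, θ=0.001, ω=-0.055
apply F[14]=-0.481 → step 15: x=0.025, v=0.074, θ=-0.000, ω=-0.049
apply F[15]=-0.481 → step 16: x=0.027, v=0.069, θ=-0.001, ω=-0.044
apply F[16]=-0.475 → step 17: x=0.028, v=0.064, θ=-0.002, ω=-0.038
apply F[17]=-0.464 → step 18: x=0.029, v=0.060, θ=-0.003, ω=-0.033
apply F[18]=-0.449 → step 19: x=0.030, v=0.055, θ=-0.003, ω=-0.029
apply F[19]=-0.432 → step 20: x=0.031, v=0.051, θ=-0.004, ω=-0.025
apply F[20]=-0.413 → step 21: x=0.032, v=0.046, θ=-0.004, ω=-0.021
apply F[21]=-0.394 → step 22: x=0.033, v=0.042, θ=-0.005, ω=-0.017
apply F[22]=-0.375 → step 23: x=0.034, v=0.039, θ=-0.005, ω=-0.014
apply F[23]=-0.355 → step 24: x=0.035, v=0.035, θ=-0.005, ω=-0.012
apply F[24]=-0.337 → step 25: x=0.035, v=0.032, θ=-0.006, ω=-0.009
apply F[25]=-0.318 → step 26: x=0.036, v=0.029, θ=-0.006, ω=-0.007
apply F[26]=-0.300 → step 27: x=0.037, v=0.026, θ=-0.006, ω=-0.005
Max |angle| over trajectory = 0.021 rad = 1.2°.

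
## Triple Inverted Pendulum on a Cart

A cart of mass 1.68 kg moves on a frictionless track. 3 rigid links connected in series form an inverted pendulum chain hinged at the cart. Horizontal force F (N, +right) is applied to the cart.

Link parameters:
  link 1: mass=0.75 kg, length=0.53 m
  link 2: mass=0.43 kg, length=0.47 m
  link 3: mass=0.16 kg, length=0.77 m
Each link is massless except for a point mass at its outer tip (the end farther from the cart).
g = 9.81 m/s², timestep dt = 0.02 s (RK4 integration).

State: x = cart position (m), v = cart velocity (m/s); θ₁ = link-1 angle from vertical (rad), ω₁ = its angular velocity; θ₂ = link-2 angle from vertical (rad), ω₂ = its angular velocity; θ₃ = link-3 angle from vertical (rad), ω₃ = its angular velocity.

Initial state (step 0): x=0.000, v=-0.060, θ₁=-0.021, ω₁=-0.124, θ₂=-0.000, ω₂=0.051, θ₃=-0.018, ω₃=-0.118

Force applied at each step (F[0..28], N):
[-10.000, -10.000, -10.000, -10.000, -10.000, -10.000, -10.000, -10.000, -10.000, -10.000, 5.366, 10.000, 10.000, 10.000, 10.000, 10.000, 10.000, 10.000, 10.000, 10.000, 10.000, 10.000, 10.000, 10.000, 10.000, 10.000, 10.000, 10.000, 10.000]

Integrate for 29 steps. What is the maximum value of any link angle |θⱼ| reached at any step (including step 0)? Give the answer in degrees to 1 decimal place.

Answer: 80.7°

Derivation:
apply F[0]=-10.000 → step 1: x=-0.002, v=-0.176, θ₁=-0.021, ω₁=0.080, θ₂=0.001, ω₂=0.071, θ₃=-0.020, ω₃=-0.125
apply F[1]=-10.000 → step 2: x=-0.007, v=-0.292, θ₁=-0.018, ω₁=0.284, θ₂=0.003, ω₂=0.091, θ₃=-0.023, ω₃=-0.133
apply F[2]=-10.000 → step 3: x=-0.014, v=-0.408, θ₁=-0.010, ω₁=0.494, θ₂=0.005, ω₂=0.109, θ₃=-0.026, ω₃=-0.143
apply F[3]=-10.000 → step 4: x=-0.023, v=-0.527, θ₁=0.002, ω₁=0.713, θ₂=0.007, ω₂=0.122, θ₃=-0.029, ω₃=-0.155
apply F[4]=-10.000 → step 5: x=-0.035, v=-0.647, θ₁=0.019, ω₁=0.944, θ₂=0.010, ω₂=0.126, θ₃=-0.032, ω₃=-0.167
apply F[5]=-10.000 → step 6: x=-0.049, v=-0.770, θ₁=0.040, ω₁=1.192, θ₂=0.012, ω₂=0.120, θ₃=-0.035, ω₃=-0.182
apply F[6]=-10.000 → step 7: x=-0.066, v=-0.897, θ₁=0.066, ω₁=1.459, θ₂=0.014, ω₂=0.102, θ₃=-0.039, ω₃=-0.197
apply F[7]=-10.000 → step 8: x=-0.085, v=-1.026, θ₁=0.098, ω₁=1.748, θ₂=0.016, ω₂=0.069, θ₃=-0.043, ω₃=-0.213
apply F[8]=-10.000 → step 9: x=-0.107, v=-1.158, θ₁=0.136, ω₁=2.059, θ₂=0.017, ω₂=0.023, θ₃=-0.048, ω₃=-0.228
apply F[9]=-10.000 → step 10: x=-0.131, v=-1.292, θ₁=0.181, ω₁=2.391, θ₂=0.017, ω₂=-0.034, θ₃=-0.052, ω₃=-0.242
apply F[10]=+5.366 → step 11: x=-0.157, v=-1.250, θ₁=0.229, ω₁=2.426, θ₂=0.015, ω₂=-0.123, θ₃=-0.057, ω₃=-0.259
apply F[11]=+10.000 → step 12: x=-0.181, v=-1.159, θ₁=0.277, ω₁=2.403, θ₂=0.012, ω₂=-0.244, θ₃=-0.063, ω₃=-0.277
apply F[12]=+10.000 → step 13: x=-0.203, v=-1.074, θ₁=0.325, ω₁=2.416, θ₂=0.005, ω₂=-0.392, θ₃=-0.069, ω₃=-0.295
apply F[13]=+10.000 → step 14: x=-0.224, v=-0.992, θ₁=0.374, ω₁=2.461, θ₂=-0.004, ω₂=-0.561, θ₃=-0.075, ω₃=-0.311
apply F[14]=+10.000 → step 15: x=-0.243, v=-0.912, θ₁=0.424, ω₁=2.534, θ₂=-0.017, ω₂=-0.748, θ₃=-0.081, ω₃=-0.325
apply F[15]=+10.000 → step 16: x=-0.260, v=-0.834, θ₁=0.476, ω₁=2.631, θ₂=-0.034, ω₂=-0.948, θ₃=-0.088, ω₃=-0.336
apply F[16]=+10.000 → step 17: x=-0.276, v=-0.756, θ₁=0.529, ω₁=2.745, θ₂=-0.055, ω₂=-1.154, θ₃=-0.094, ω₃=-0.343
apply F[17]=+10.000 → step 18: x=-0.291, v=-0.677, θ₁=0.586, ω₁=2.872, θ₂=-0.080, ω₂=-1.362, θ₃=-0.101, ω₃=-0.347
apply F[18]=+10.000 → step 19: x=-0.303, v=-0.595, θ₁=0.644, ω₁=3.008, θ₂=-0.109, ω₂=-1.563, θ₃=-0.108, ω₃=-0.348
apply F[19]=+10.000 → step 20: x=-0.314, v=-0.511, θ₁=0.706, ω₁=3.151, θ₂=-0.143, ω₂=-1.752, θ₃=-0.115, ω₃=-0.347
apply F[20]=+10.000 → step 21: x=-0.324, v=-0.422, θ₁=0.770, ω₁=3.297, θ₂=-0.179, ω₂=-1.924, θ₃=-0.122, ω₃=-0.346
apply F[21]=+10.000 → step 22: x=-0.331, v=-0.330, θ₁=0.838, ω₁=3.448, θ₂=-0.219, ω₂=-2.074, θ₃=-0.129, ω₃=-0.345
apply F[22]=+10.000 → step 23: x=-0.337, v=-0.234, θ₁=0.908, ω₁=3.604, θ₂=-0.262, ω₂=-2.198, θ₃=-0.136, ω₃=-0.347
apply F[23]=+10.000 → step 24: x=-0.341, v=-0.132, θ₁=0.982, ω₁=3.767, θ₂=-0.307, ω₂=-2.293, θ₃=-0.143, ω₃=-0.351
apply F[24]=+10.000 → step 25: x=-0.342, v=-0.025, θ₁=1.059, ω₁=3.941, θ₂=-0.354, ω₂=-2.356, θ₃=-0.150, ω₃=-0.359
apply F[25]=+10.000 → step 26: x=-0.342, v=0.088, θ₁=1.140, ω₁=4.132, θ₂=-0.401, ω₂=-2.383, θ₃=-0.157, ω₃=-0.371
apply F[26]=+10.000 → step 27: x=-0.339, v=0.208, θ₁=1.224, ω₁=4.344, θ₂=-0.449, ω₂=-2.369, θ₃=-0.165, ω₃=-0.384
apply F[27]=+10.000 → step 28: x=-0.333, v=0.338, θ₁=1.314, ω₁=4.587, θ₂=-0.496, ω₂=-2.310, θ₃=-0.173, ω₃=-0.398
apply F[28]=+10.000 → step 29: x=-0.325, v=0.480, θ₁=1.408, ω₁=4.868, θ₂=-0.541, ω₂=-2.199, θ₃=-0.181, ω₃=-0.409
Max |angle| over trajectory = 1.408 rad = 80.7°.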